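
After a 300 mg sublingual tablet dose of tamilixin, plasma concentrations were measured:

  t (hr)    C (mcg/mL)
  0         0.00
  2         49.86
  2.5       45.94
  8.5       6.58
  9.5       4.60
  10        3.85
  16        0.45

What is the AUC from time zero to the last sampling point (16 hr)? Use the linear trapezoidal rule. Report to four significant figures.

Trapezoidal AUC_0→16:
  [0→2]: (0.00+49.86)/2 × 2 = 49.86
  [2→2.5]: (49.86+45.94)/2 × 0.5 = 23.95
  [2.5→8.5]: (45.94+6.58)/2 × 6 = 157.56
  [8.5→9.5]: (6.58+4.60)/2 × 1 = 5.59
  [9.5→10]: (4.60+3.85)/2 × 0.5 = 2.1125
  [10→16]: (3.85+0.45)/2 × 6 = 12.9
  Sum = 251.9725 mcg/mL·hr

AUC = 252.0 mcg/mL·hr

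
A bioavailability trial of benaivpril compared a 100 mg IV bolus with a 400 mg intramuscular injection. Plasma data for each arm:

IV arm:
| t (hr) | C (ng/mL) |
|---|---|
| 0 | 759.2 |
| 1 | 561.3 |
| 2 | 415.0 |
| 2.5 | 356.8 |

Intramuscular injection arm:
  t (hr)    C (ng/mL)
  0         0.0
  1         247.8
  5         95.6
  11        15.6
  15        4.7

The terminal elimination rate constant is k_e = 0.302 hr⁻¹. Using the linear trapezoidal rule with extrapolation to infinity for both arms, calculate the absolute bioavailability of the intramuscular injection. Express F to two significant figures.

F = 0.12

Trapezoidal AUC_0→2.5 (IV):
  [0→1]: (759.2+561.3)/2 × 1 = 660.25
  [1→2]: (561.3+415.0)/2 × 1 = 488.15
  [2→2.5]: (415.0+356.8)/2 × 0.5 = 192.95
  Sum = 1341.35 ng/mL·hr
IV tail: 356.8/0.302 = 1181.457; AUC_iv,0→∞ = 1341.35 + 1181.457 = 2522.807 ng/mL·hr
Trapezoidal AUC_0→15 (intramuscular injection):
  [0→1]: (0.0+247.8)/2 × 1 = 123.9
  [1→5]: (247.8+95.6)/2 × 4 = 686.8
  [5→11]: (95.6+15.6)/2 × 6 = 333.6
  [11→15]: (15.6+4.7)/2 × 4 = 40.6
  Sum = 1184.9 ng/mL·hr
intramuscular injection tail: 4.7/0.302 = 15.563; AUC_ev,0→∞ = 1184.9 + 15.563 = 1200.463 ng/mL·hr
F = (AUC_ev/D_ev)/(AUC_iv/D_iv) = (1200.463/400)/(2522.807/100) = 3.0011575/25.22807 = 0.1190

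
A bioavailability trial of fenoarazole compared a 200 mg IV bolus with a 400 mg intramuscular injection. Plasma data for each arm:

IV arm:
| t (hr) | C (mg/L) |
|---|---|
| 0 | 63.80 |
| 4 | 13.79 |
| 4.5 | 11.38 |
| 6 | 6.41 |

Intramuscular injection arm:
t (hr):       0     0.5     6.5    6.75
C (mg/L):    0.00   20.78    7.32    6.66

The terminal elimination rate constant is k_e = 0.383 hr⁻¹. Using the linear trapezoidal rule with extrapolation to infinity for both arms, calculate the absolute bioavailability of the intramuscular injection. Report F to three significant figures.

F = 0.284

Trapezoidal AUC_0→6 (IV):
  [0→4]: (63.80+13.79)/2 × 4 = 155.18
  [4→4.5]: (13.79+11.38)/2 × 0.5 = 6.2925
  [4.5→6]: (11.38+6.41)/2 × 1.5 = 13.3425
  Sum = 174.815 mg/L·hr
IV tail: 6.41/0.383 = 16.736; AUC_iv,0→∞ = 174.815 + 16.736 = 191.551 mg/L·hr
Trapezoidal AUC_0→6.75 (intramuscular injection):
  [0→0.5]: (0.00+20.78)/2 × 0.5 = 5.195
  [0.5→6.5]: (20.78+7.32)/2 × 6 = 84.3
  [6.5→6.75]: (7.32+6.66)/2 × 0.25 = 1.7475
  Sum = 91.2425 mg/L·hr
intramuscular injection tail: 6.66/0.383 = 17.389; AUC_ev,0→∞ = 91.2425 + 17.389 = 108.6315 mg/L·hr
F = (AUC_ev/D_ev)/(AUC_iv/D_iv) = (108.6315/400)/(191.551/200) = 0.27157875/0.957755 = 0.2836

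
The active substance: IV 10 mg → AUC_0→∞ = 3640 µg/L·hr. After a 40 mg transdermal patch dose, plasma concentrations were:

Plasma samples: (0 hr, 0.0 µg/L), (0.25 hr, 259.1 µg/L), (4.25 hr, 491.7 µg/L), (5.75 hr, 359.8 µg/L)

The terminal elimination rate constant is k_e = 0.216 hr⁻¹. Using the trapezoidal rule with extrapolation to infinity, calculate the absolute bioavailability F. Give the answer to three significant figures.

F = 0.264

Trapezoidal AUC_0→5.75 (transdermal patch):
  [0→0.25]: (0.0+259.1)/2 × 0.25 = 32.3875
  [0.25→4.25]: (259.1+491.7)/2 × 4 = 1501.6
  [4.25→5.75]: (491.7+359.8)/2 × 1.5 = 638.625
  Sum = 2172.6125 µg/L·hr
Tail: C_last/k_e = 359.8/0.216 = 1665.741
AUC_0→∞ (transdermal patch) = 2172.6125 + 1665.741 = 3838.3535 µg/L·hr
F = (AUC_ev/D_ev)/(AUC_iv/D_iv) = (3838.3535/40)/(3640/10) = 95.9588/364 = 0.2636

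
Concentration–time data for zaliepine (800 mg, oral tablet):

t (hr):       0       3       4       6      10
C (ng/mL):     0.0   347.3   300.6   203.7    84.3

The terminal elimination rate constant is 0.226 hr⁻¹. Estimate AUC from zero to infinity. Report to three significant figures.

AUC = 2300 ng/mL·hr

Trapezoidal AUC_0→10:
  [0→3]: (0.0+347.3)/2 × 3 = 520.95
  [3→4]: (347.3+300.6)/2 × 1 = 323.95
  [4→6]: (300.6+203.7)/2 × 2 = 504.3
  [6→10]: (203.7+84.3)/2 × 4 = 576.0
  Sum = 1925.2 ng/mL·hr
Extrapolated tail: C_last / k_e = 84.3 / 0.226 = 373.009
AUC_0→∞ = 1925.2 + 373.009 = 2298.209 ng/mL·hr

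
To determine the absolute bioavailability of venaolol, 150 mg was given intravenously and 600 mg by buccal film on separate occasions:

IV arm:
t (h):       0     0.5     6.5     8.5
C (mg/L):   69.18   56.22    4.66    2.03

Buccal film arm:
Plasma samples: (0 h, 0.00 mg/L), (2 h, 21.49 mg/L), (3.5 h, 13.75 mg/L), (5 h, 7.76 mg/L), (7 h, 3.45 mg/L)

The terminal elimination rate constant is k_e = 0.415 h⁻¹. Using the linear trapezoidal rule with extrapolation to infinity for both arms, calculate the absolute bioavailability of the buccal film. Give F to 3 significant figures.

F = 0.0926

Trapezoidal AUC_0→8.5 (IV):
  [0→0.5]: (69.18+56.22)/2 × 0.5 = 31.35
  [0.5→6.5]: (56.22+4.66)/2 × 6 = 182.64
  [6.5→8.5]: (4.66+2.03)/2 × 2 = 6.69
  Sum = 220.68 mg/L·h
IV tail: 2.03/0.415 = 4.892; AUC_iv,0→∞ = 220.68 + 4.892 = 225.572 mg/L·h
Trapezoidal AUC_0→7 (buccal film):
  [0→2]: (0.00+21.49)/2 × 2 = 21.49
  [2→3.5]: (21.49+13.75)/2 × 1.5 = 26.43
  [3.5→5]: (13.75+7.76)/2 × 1.5 = 16.1325
  [5→7]: (7.76+3.45)/2 × 2 = 11.21
  Sum = 75.2625 mg/L·h
buccal film tail: 3.45/0.415 = 8.313; AUC_ev,0→∞ = 75.2625 + 8.313 = 83.5755 mg/L·h
F = (AUC_ev/D_ev)/(AUC_iv/D_iv) = (83.5755/600)/(225.572/150) = 0.1392925/1.50381 = 0.0926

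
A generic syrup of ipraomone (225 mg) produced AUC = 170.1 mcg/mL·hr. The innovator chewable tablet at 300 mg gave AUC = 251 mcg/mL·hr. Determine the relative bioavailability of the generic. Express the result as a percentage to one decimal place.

F_rel = 90.4%

F_rel = (AUC_test/D_test) / (AUC_ref/D_ref)
      = (170.1/225) / (251/300)
      = 0.756 / 0.836667 = 0.9036 = 90.36%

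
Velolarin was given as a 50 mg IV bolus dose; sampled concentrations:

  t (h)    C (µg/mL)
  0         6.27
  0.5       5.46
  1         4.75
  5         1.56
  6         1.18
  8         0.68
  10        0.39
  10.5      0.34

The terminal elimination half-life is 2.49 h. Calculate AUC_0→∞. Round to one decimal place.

AUC = 23.8 µg/mL·h

Trapezoidal AUC_0→10.5:
  [0→0.5]: (6.27+5.46)/2 × 0.5 = 2.9325
  [0.5→1]: (5.46+4.75)/2 × 0.5 = 2.5525
  [1→5]: (4.75+1.56)/2 × 4 = 12.62
  [5→6]: (1.56+1.18)/2 × 1 = 1.37
  [6→8]: (1.18+0.68)/2 × 2 = 1.86
  [8→10]: (0.68+0.39)/2 × 2 = 1.07
  [10→10.5]: (0.39+0.34)/2 × 0.5 = 0.1825
  Sum = 22.5875 µg/mL·h
k_e = ln2 / t½ = 0.693147 / 2.49 = 0.2784 h^-1
Extrapolated tail: C_last / k_e = 0.34 / 0.2784 = 1.221
AUC_0→∞ = 22.5875 + 1.221 = 23.8085 µg/mL·h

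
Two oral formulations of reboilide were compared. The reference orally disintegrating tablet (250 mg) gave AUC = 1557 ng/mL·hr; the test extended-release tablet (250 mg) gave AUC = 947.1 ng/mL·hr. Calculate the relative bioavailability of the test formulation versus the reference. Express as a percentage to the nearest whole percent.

F_rel = 61%

F_rel = (AUC_test/D_test) / (AUC_ref/D_ref)
      = (947.1/250) / (1557/250)
      = 3.7884 / 6.228 = 0.6083 = 60.83%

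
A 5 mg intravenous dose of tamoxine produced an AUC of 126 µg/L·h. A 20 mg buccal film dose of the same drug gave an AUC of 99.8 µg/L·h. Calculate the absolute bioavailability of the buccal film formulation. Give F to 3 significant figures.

F = (AUC_ev / D_ev) / (AUC_iv / D_iv)
  = (99.8/20) / (126/5)
  = 4.99 / 25.2 = 0.1980

F = 0.198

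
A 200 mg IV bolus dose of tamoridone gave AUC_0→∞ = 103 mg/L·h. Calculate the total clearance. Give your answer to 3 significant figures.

CL = Dose_iv / AUC_0→∞
   = 200 / 103 = 1.94175 L/h

CL = 1.94 L/h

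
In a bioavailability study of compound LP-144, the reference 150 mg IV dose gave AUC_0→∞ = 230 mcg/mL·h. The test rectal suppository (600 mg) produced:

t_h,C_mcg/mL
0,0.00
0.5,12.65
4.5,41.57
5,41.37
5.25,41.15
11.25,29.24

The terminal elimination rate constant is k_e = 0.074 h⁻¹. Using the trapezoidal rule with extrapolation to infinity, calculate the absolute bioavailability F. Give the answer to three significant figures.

Trapezoidal AUC_0→11.25 (rectal suppository):
  [0→0.5]: (0.00+12.65)/2 × 0.5 = 3.1625
  [0.5→4.5]: (12.65+41.57)/2 × 4 = 108.44
  [4.5→5]: (41.57+41.37)/2 × 0.5 = 20.735
  [5→5.25]: (41.37+41.15)/2 × 0.25 = 10.315
  [5.25→11.25]: (41.15+29.24)/2 × 6 = 211.17
  Sum = 353.8225 mcg/mL·h
Tail: C_last/k_e = 29.24/0.074 = 395.135
AUC_0→∞ (rectal suppository) = 353.8225 + 395.135 = 748.9575 mcg/mL·h
F = (AUC_ev/D_ev)/(AUC_iv/D_iv) = (748.9575/600)/(230/150) = 1.2482625/1.53333 = 0.8141

F = 0.814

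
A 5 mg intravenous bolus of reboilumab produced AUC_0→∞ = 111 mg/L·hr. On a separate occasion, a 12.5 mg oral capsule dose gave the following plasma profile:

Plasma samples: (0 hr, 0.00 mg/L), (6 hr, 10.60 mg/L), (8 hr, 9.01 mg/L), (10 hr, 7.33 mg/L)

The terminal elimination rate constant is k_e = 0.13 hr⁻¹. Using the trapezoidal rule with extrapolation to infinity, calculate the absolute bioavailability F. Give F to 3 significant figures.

F = 0.447

Trapezoidal AUC_0→10 (oral capsule):
  [0→6]: (0.00+10.60)/2 × 6 = 31.8
  [6→8]: (10.60+9.01)/2 × 2 = 19.61
  [8→10]: (9.01+7.33)/2 × 2 = 16.34
  Sum = 67.75 mg/L·hr
Tail: C_last/k_e = 7.33/0.13 = 56.385
AUC_0→∞ (oral capsule) = 67.75 + 56.385 = 124.135 mg/L·hr
F = (AUC_ev/D_ev)/(AUC_iv/D_iv) = (124.135/12.5)/(111/5) = 9.9308/22.2 = 0.4473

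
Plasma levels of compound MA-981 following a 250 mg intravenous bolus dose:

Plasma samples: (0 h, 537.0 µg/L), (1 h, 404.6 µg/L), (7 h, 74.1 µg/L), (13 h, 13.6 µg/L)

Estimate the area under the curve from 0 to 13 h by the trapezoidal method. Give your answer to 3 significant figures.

AUC = 2170 µg/L·h

Trapezoidal AUC_0→13:
  [0→1]: (537.0+404.6)/2 × 1 = 470.8
  [1→7]: (404.6+74.1)/2 × 6 = 1436.1
  [7→13]: (74.1+13.6)/2 × 6 = 263.1
  Sum = 2170.0 µg/L·h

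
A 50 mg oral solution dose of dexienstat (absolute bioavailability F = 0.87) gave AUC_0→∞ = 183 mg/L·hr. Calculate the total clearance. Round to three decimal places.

CL = 0.238 L/hr

CL = F × Dose / AUC_0→∞
   = 0.87 × 50 / 183 = 0.237705 L/hr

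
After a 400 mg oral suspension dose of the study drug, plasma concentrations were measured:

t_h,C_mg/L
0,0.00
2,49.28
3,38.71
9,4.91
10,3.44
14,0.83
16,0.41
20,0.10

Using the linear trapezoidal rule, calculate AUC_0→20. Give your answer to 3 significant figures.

AUC = 239 mg/L·h

Trapezoidal AUC_0→20:
  [0→2]: (0.00+49.28)/2 × 2 = 49.28
  [2→3]: (49.28+38.71)/2 × 1 = 43.995
  [3→9]: (38.71+4.91)/2 × 6 = 130.86
  [9→10]: (4.91+3.44)/2 × 1 = 4.175
  [10→14]: (3.44+0.83)/2 × 4 = 8.54
  [14→16]: (0.83+0.41)/2 × 2 = 1.24
  [16→20]: (0.41+0.10)/2 × 4 = 1.02
  Sum = 239.11 mg/L·h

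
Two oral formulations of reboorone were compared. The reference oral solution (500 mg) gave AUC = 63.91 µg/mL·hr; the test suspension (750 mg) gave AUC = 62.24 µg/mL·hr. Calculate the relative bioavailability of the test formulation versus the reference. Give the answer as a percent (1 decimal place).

F_rel = (AUC_test/D_test) / (AUC_ref/D_ref)
      = (62.24/750) / (63.91/500)
      = 0.0829867 / 0.12782 = 0.6492 = 64.92%

F_rel = 64.9%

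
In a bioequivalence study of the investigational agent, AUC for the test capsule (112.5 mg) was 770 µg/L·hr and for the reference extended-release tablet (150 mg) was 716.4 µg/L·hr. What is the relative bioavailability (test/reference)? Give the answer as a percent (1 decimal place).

F_rel = 143.3%

F_rel = (AUC_test/D_test) / (AUC_ref/D_ref)
      = (770/112.5) / (716.4/150)
      = 6.84444 / 4.776 = 1.4331 = 143.31%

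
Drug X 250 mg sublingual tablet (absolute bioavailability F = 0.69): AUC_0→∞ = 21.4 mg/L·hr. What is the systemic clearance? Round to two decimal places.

CL = F × Dose / AUC_0→∞
   = 0.69 × 250 / 21.4 = 8.06075 L/hr

CL = 8.06 L/hr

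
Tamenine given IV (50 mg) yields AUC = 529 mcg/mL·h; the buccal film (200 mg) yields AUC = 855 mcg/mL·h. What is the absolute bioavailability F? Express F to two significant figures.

F = 0.40

F = (AUC_ev / D_ev) / (AUC_iv / D_iv)
  = (855/200) / (529/50)
  = 4.275 / 10.58 = 0.4041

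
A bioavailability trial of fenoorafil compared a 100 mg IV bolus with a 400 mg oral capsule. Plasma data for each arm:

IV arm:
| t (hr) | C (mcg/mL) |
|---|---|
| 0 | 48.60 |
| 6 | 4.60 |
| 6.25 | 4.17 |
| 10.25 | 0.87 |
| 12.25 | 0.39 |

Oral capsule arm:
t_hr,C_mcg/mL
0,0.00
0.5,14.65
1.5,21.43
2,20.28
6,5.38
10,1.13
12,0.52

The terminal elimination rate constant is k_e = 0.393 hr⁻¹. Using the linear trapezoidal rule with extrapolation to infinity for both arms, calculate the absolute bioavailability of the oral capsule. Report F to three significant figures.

Trapezoidal AUC_0→12.25 (IV):
  [0→6]: (48.60+4.60)/2 × 6 = 159.6
  [6→6.25]: (4.60+4.17)/2 × 0.25 = 1.09625
  [6.25→10.25]: (4.17+0.87)/2 × 4 = 10.08
  [10.25→12.25]: (0.87+0.39)/2 × 2 = 1.26
  Sum = 172.03625 mcg/mL·hr
IV tail: 0.39/0.393 = 0.992; AUC_iv,0→∞ = 172.03625 + 0.992 = 173.02825 mcg/mL·hr
Trapezoidal AUC_0→12 (oral capsule):
  [0→0.5]: (0.00+14.65)/2 × 0.5 = 3.6625
  [0.5→1.5]: (14.65+21.43)/2 × 1 = 18.04
  [1.5→2]: (21.43+20.28)/2 × 0.5 = 10.4275
  [2→6]: (20.28+5.38)/2 × 4 = 51.32
  [6→10]: (5.38+1.13)/2 × 4 = 13.02
  [10→12]: (1.13+0.52)/2 × 2 = 1.65
  Sum = 98.12 mcg/mL·hr
oral capsule tail: 0.52/0.393 = 1.323; AUC_ev,0→∞ = 98.12 + 1.323 = 99.443 mcg/mL·hr
F = (AUC_ev/D_ev)/(AUC_iv/D_iv) = (99.443/400)/(173.02825/100) = 0.2486075/1.7302825 = 0.1437

F = 0.144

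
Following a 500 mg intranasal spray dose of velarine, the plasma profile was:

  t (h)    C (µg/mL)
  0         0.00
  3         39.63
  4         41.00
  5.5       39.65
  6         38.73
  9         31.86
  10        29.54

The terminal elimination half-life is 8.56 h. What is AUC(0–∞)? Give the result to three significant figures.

Trapezoidal AUC_0→10:
  [0→3]: (0.00+39.63)/2 × 3 = 59.445
  [3→4]: (39.63+41.00)/2 × 1 = 40.315
  [4→5.5]: (41.00+39.65)/2 × 1.5 = 60.4875
  [5.5→6]: (39.65+38.73)/2 × 0.5 = 19.595
  [6→9]: (38.73+31.86)/2 × 3 = 105.885
  [9→10]: (31.86+29.54)/2 × 1 = 30.7
  Sum = 316.4275 µg/mL·h
k_e = ln2 / t½ = 0.693147 / 8.56 = 0.0810 h^-1
Extrapolated tail: C_last / k_e = 29.54 / 0.081 = 364.691
AUC_0→∞ = 316.4275 + 364.691 = 681.1185 µg/mL·h

AUC = 681 µg/mL·h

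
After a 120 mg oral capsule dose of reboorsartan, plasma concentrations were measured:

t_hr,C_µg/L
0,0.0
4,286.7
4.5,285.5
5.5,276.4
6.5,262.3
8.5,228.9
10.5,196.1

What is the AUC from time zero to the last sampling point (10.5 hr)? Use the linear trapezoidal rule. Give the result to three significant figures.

Trapezoidal AUC_0→10.5:
  [0→4]: (0.0+286.7)/2 × 4 = 573.4
  [4→4.5]: (286.7+285.5)/2 × 0.5 = 143.05
  [4.5→5.5]: (285.5+276.4)/2 × 1 = 280.95
  [5.5→6.5]: (276.4+262.3)/2 × 1 = 269.35
  [6.5→8.5]: (262.3+228.9)/2 × 2 = 491.2
  [8.5→10.5]: (228.9+196.1)/2 × 2 = 425.0
  Sum = 2182.95 µg/L·hr

AUC = 2180 µg/L·hr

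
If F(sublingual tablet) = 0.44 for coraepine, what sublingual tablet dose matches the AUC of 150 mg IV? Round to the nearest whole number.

D_sublingual = 341 mg

For equal systemic exposure: F × D_ev = D_iv
D_ev = D_iv / F = 150 / 0.44 = 340.909 mg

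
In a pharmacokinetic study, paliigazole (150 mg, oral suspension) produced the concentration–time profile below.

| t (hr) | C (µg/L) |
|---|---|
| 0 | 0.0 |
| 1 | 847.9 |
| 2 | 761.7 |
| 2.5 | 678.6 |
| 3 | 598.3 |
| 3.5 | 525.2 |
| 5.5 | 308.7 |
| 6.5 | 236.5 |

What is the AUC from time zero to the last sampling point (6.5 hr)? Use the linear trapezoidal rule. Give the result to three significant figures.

AUC = 3300 µg/L·hr

Trapezoidal AUC_0→6.5:
  [0→1]: (0.0+847.9)/2 × 1 = 423.95
  [1→2]: (847.9+761.7)/2 × 1 = 804.8
  [2→2.5]: (761.7+678.6)/2 × 0.5 = 360.075
  [2.5→3]: (678.6+598.3)/2 × 0.5 = 319.225
  [3→3.5]: (598.3+525.2)/2 × 0.5 = 280.875
  [3.5→5.5]: (525.2+308.7)/2 × 2 = 833.9
  [5.5→6.5]: (308.7+236.5)/2 × 1 = 272.6
  Sum = 3295.425 µg/L·hr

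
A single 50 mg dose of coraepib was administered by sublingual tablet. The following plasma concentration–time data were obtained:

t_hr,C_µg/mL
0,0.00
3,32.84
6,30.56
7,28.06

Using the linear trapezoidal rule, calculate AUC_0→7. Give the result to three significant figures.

Trapezoidal AUC_0→7:
  [0→3]: (0.00+32.84)/2 × 3 = 49.26
  [3→6]: (32.84+30.56)/2 × 3 = 95.1
  [6→7]: (30.56+28.06)/2 × 1 = 29.31
  Sum = 173.67 µg/mL·hr

AUC = 174 µg/mL·hr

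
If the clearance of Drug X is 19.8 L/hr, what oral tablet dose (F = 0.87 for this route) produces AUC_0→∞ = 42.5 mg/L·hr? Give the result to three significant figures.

Dose = CL × AUC_0→∞ / F
     = 19.8 × 42.5 / 0.87 = 967.241 mg

Dose = 967 mg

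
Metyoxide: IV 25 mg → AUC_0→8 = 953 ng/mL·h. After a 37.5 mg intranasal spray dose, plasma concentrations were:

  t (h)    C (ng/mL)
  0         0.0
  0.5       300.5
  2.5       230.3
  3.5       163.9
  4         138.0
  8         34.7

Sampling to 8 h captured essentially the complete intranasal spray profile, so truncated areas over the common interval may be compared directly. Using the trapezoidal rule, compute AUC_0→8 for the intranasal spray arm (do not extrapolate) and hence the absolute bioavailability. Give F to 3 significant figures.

F = 0.856

Trapezoidal AUC_0→8 (intranasal spray):
  [0→0.5]: (0.0+300.5)/2 × 0.5 = 75.125
  [0.5→2.5]: (300.5+230.3)/2 × 2 = 530.8
  [2.5→3.5]: (230.3+163.9)/2 × 1 = 197.1
  [3.5→4]: (163.9+138.0)/2 × 0.5 = 75.475
  [4→8]: (138.0+34.7)/2 × 4 = 345.4
  Sum = 1223.9 ng/mL·h
F = (AUC_ev/D_ev)/(AUC_iv/D_iv) = (1223.9/37.5)/(953/25) = 32.6373/38.12 = 0.8562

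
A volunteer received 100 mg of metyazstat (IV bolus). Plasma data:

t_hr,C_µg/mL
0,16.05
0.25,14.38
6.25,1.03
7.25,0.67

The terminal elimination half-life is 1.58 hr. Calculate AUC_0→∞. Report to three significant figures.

Trapezoidal AUC_0→7.25:
  [0→0.25]: (16.05+14.38)/2 × 0.25 = 3.80375
  [0.25→6.25]: (14.38+1.03)/2 × 6 = 46.23
  [6.25→7.25]: (1.03+0.67)/2 × 1 = 0.85
  Sum = 50.88375 µg/mL·hr
k_e = ln2 / t½ = 0.693147 / 1.58 = 0.4387 hr^-1
Extrapolated tail: C_last / k_e = 0.67 / 0.4387 = 1.527
AUC_0→∞ = 50.88375 + 1.527 = 52.41075 µg/mL·hr

AUC = 52.4 µg/mL·hr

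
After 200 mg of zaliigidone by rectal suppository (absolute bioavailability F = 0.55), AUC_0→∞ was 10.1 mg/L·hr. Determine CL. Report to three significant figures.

CL = F × Dose / AUC_0→∞
   = 0.55 × 200 / 10.1 = 10.8911 L/hr

CL = 10.9 L/hr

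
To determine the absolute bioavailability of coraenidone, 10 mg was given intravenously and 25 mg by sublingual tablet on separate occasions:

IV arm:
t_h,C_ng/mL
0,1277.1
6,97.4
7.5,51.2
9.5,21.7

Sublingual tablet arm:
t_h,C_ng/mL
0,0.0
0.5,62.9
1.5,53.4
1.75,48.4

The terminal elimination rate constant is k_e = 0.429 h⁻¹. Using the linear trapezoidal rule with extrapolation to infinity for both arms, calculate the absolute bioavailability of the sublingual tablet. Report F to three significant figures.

F = 0.0183

Trapezoidal AUC_0→9.5 (IV):
  [0→6]: (1277.1+97.4)/2 × 6 = 4123.5
  [6→7.5]: (97.4+51.2)/2 × 1.5 = 111.45
  [7.5→9.5]: (51.2+21.7)/2 × 2 = 72.9
  Sum = 4307.85 ng/mL·h
IV tail: 21.7/0.429 = 50.583; AUC_iv,0→∞ = 4307.85 + 50.583 = 4358.433 ng/mL·h
Trapezoidal AUC_0→1.75 (sublingual tablet):
  [0→0.5]: (0.0+62.9)/2 × 0.5 = 15.725
  [0.5→1.5]: (62.9+53.4)/2 × 1 = 58.15
  [1.5→1.75]: (53.4+48.4)/2 × 0.25 = 12.725
  Sum = 86.6 ng/mL·h
sublingual tablet tail: 48.4/0.429 = 112.821; AUC_ev,0→∞ = 86.6 + 112.821 = 199.421 ng/mL·h
F = (AUC_ev/D_ev)/(AUC_iv/D_iv) = (199.421/25)/(4358.433/10) = 7.97684/435.8433 = 0.0183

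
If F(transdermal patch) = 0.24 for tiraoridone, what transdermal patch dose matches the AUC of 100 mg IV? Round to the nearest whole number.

D_transdermal = 417 mg

For equal systemic exposure: F × D_ev = D_iv
D_ev = D_iv / F = 100 / 0.24 = 416.667 mg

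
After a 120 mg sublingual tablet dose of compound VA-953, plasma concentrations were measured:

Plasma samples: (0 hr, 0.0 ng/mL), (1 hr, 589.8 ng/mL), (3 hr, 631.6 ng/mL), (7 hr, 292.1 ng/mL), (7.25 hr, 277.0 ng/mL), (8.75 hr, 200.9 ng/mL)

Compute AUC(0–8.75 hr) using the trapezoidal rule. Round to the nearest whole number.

Trapezoidal AUC_0→8.75:
  [0→1]: (0.0+589.8)/2 × 1 = 294.9
  [1→3]: (589.8+631.6)/2 × 2 = 1221.4
  [3→7]: (631.6+292.1)/2 × 4 = 1847.4
  [7→7.25]: (292.1+277.0)/2 × 0.25 = 71.1375
  [7.25→8.75]: (277.0+200.9)/2 × 1.5 = 358.425
  Sum = 3793.2625 ng/mL·hr

AUC = 3793 ng/mL·hr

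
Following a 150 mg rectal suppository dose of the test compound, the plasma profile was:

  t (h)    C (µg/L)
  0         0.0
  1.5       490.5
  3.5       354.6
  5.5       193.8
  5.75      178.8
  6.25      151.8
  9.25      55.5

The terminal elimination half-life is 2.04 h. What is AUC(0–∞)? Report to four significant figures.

Trapezoidal AUC_0→9.25:
  [0→1.5]: (0.0+490.5)/2 × 1.5 = 367.875
  [1.5→3.5]: (490.5+354.6)/2 × 2 = 845.1
  [3.5→5.5]: (354.6+193.8)/2 × 2 = 548.4
  [5.5→5.75]: (193.8+178.8)/2 × 0.25 = 46.575
  [5.75→6.25]: (178.8+151.8)/2 × 0.5 = 82.65
  [6.25→9.25]: (151.8+55.5)/2 × 3 = 310.95
  Sum = 2201.55 µg/L·h
k_e = ln2 / t½ = 0.693147 / 2.04 = 0.3398 h^-1
Extrapolated tail: C_last / k_e = 55.5 / 0.3398 = 163.331
AUC_0→∞ = 2201.55 + 163.331 = 2364.881 µg/L·h

AUC = 2365 µg/L·h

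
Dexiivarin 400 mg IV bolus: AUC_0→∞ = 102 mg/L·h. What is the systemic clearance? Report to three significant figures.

CL = 3.92 L/h

CL = Dose_iv / AUC_0→∞
   = 400 / 102 = 3.92157 L/h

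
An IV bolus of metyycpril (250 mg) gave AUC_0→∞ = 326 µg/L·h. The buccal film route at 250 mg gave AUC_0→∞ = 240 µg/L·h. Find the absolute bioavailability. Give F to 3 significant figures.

F = (AUC_ev / D_ev) / (AUC_iv / D_iv)
  = (240/250) / (326/250)
  = 0.96 / 1.304 = 0.7362

F = 0.736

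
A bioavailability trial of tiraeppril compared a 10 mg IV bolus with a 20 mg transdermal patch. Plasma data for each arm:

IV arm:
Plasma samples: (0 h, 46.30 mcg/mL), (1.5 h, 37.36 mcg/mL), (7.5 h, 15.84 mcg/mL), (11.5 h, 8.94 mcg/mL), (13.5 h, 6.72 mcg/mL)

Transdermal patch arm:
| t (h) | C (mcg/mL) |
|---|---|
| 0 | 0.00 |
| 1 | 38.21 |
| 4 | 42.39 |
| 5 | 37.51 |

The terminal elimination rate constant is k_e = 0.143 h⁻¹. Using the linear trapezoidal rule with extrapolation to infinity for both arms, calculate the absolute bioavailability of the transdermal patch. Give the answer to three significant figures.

Trapezoidal AUC_0→13.5 (IV):
  [0→1.5]: (46.30+37.36)/2 × 1.5 = 62.745
  [1.5→7.5]: (37.36+15.84)/2 × 6 = 159.6
  [7.5→11.5]: (15.84+8.94)/2 × 4 = 49.56
  [11.5→13.5]: (8.94+6.72)/2 × 2 = 15.66
  Sum = 287.565 mcg/mL·h
IV tail: 6.72/0.143 = 46.993; AUC_iv,0→∞ = 287.565 + 46.993 = 334.558 mcg/mL·h
Trapezoidal AUC_0→5 (transdermal patch):
  [0→1]: (0.00+38.21)/2 × 1 = 19.105
  [1→4]: (38.21+42.39)/2 × 3 = 120.9
  [4→5]: (42.39+37.51)/2 × 1 = 39.95
  Sum = 179.955 mcg/mL·h
transdermal patch tail: 37.51/0.143 = 262.308; AUC_ev,0→∞ = 179.955 + 262.308 = 442.263 mcg/mL·h
F = (AUC_ev/D_ev)/(AUC_iv/D_iv) = (442.263/20)/(334.558/10) = 22.11315/33.4558 = 0.6610

F = 0.661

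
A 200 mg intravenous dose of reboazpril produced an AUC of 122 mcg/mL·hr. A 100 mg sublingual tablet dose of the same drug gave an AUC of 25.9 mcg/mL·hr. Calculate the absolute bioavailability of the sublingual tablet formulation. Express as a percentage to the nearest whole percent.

F = (AUC_ev / D_ev) / (AUC_iv / D_iv)
  = (25.9/100) / (122/200)
  = 0.259 / 0.61 = 0.4246
  = 42.46%

F = 42%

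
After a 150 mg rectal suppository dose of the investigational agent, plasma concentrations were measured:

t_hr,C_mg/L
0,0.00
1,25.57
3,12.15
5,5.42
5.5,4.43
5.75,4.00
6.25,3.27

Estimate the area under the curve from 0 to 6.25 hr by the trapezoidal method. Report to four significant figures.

AUC = 73.41 mg/L·hr

Trapezoidal AUC_0→6.25:
  [0→1]: (0.00+25.57)/2 × 1 = 12.785
  [1→3]: (25.57+12.15)/2 × 2 = 37.72
  [3→5]: (12.15+5.42)/2 × 2 = 17.57
  [5→5.5]: (5.42+4.43)/2 × 0.5 = 2.4625
  [5.5→5.75]: (4.43+4.00)/2 × 0.25 = 1.05375
  [5.75→6.25]: (4.00+3.27)/2 × 0.5 = 1.8175
  Sum = 73.40875 mg/L·hr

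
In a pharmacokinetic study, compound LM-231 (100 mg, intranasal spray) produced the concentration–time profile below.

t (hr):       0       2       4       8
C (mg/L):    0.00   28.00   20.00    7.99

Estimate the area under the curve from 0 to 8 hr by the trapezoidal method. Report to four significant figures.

AUC = 132.0 mg/L·hr

Trapezoidal AUC_0→8:
  [0→2]: (0.00+28.00)/2 × 2 = 28.0
  [2→4]: (28.00+20.00)/2 × 2 = 48.0
  [4→8]: (20.00+7.99)/2 × 4 = 55.98
  Sum = 131.98 mg/L·hr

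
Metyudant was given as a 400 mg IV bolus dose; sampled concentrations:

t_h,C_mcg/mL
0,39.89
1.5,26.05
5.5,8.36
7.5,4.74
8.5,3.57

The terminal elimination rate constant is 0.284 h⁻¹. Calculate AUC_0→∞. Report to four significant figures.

Trapezoidal AUC_0→8.5:
  [0→1.5]: (39.89+26.05)/2 × 1.5 = 49.455
  [1.5→5.5]: (26.05+8.36)/2 × 4 = 68.82
  [5.5→7.5]: (8.36+4.74)/2 × 2 = 13.1
  [7.5→8.5]: (4.74+3.57)/2 × 1 = 4.155
  Sum = 135.53 mcg/mL·h
Extrapolated tail: C_last / k_e = 3.57 / 0.284 = 12.570
AUC_0→∞ = 135.53 + 12.570 = 148.1 mcg/mL·h

AUC = 148.1 mcg/mL·h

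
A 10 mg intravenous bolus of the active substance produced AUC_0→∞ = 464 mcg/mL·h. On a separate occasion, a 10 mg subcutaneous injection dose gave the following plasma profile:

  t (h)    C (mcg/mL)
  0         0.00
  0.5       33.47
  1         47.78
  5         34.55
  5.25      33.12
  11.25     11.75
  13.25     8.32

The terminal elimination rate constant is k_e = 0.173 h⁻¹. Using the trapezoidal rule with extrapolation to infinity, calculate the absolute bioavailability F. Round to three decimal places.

Trapezoidal AUC_0→13.25 (subcutaneous injection):
  [0→0.5]: (0.00+33.47)/2 × 0.5 = 8.3675
  [0.5→1]: (33.47+47.78)/2 × 0.5 = 20.3125
  [1→5]: (47.78+34.55)/2 × 4 = 164.66
  [5→5.25]: (34.55+33.12)/2 × 0.25 = 8.45875
  [5.25→11.25]: (33.12+11.75)/2 × 6 = 134.61
  [11.25→13.25]: (11.75+8.32)/2 × 2 = 20.07
  Sum = 356.47875 mcg/mL·h
Tail: C_last/k_e = 8.32/0.173 = 48.092
AUC_0→∞ (subcutaneous injection) = 356.47875 + 48.092 = 404.57075 mcg/mL·h
F = (AUC_ev/D_ev)/(AUC_iv/D_iv) = (404.57075/10)/(464/10) = 40.457075/46.4 = 0.8719

F = 0.872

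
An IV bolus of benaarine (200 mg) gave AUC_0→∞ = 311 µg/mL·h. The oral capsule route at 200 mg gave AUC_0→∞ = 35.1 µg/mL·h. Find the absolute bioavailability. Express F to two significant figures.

F = 0.11

F = (AUC_ev / D_ev) / (AUC_iv / D_iv)
  = (35.1/200) / (311/200)
  = 0.1755 / 1.555 = 0.1129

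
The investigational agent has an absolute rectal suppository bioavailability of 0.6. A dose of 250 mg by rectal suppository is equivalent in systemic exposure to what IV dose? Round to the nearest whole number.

D_iv = 150 mg

Systemic exposure from an extravascular dose = F × D_ev, so the equivalent IV dose is F × D_ev.
D_iv = F × D_ev = 0.6 × 250 = 150 mg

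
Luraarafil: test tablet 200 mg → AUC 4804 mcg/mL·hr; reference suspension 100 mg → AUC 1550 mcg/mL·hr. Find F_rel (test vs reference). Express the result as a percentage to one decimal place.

F_rel = (AUC_test/D_test) / (AUC_ref/D_ref)
      = (4804/200) / (1550/100)
      = 24.02 / 15.5 = 1.5497 = 154.97%

F_rel = 155.0%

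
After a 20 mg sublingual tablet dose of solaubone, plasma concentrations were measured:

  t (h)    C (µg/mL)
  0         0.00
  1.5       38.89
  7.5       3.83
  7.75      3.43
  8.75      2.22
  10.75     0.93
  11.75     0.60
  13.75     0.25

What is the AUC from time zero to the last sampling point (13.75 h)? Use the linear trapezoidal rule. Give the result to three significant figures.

Trapezoidal AUC_0→13.75:
  [0→1.5]: (0.00+38.89)/2 × 1.5 = 29.1675
  [1.5→7.5]: (38.89+3.83)/2 × 6 = 128.16
  [7.5→7.75]: (3.83+3.43)/2 × 0.25 = 0.9075
  [7.75→8.75]: (3.43+2.22)/2 × 1 = 2.825
  [8.75→10.75]: (2.22+0.93)/2 × 2 = 3.15
  [10.75→11.75]: (0.93+0.60)/2 × 1 = 0.765
  [11.75→13.75]: (0.60+0.25)/2 × 2 = 0.85
  Sum = 165.825 µg/mL·h

AUC = 166 µg/mL·h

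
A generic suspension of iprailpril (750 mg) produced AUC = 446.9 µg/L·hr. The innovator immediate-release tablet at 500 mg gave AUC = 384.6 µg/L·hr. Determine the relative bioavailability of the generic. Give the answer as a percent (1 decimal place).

F_rel = 77.5%

F_rel = (AUC_test/D_test) / (AUC_ref/D_ref)
      = (446.9/750) / (384.6/500)
      = 0.595867 / 0.7692 = 0.7747 = 77.47%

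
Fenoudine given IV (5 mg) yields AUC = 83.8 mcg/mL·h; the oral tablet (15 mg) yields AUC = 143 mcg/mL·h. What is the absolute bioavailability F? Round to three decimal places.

F = (AUC_ev / D_ev) / (AUC_iv / D_iv)
  = (143/15) / (83.8/5)
  = 9.53333 / 16.76 = 0.5688

F = 0.569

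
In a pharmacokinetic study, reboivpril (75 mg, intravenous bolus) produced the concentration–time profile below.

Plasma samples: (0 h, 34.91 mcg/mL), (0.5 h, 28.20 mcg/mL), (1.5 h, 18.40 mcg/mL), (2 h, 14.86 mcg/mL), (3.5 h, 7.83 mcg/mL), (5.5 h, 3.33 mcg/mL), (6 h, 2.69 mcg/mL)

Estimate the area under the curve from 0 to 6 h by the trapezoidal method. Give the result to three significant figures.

Trapezoidal AUC_0→6:
  [0→0.5]: (34.91+28.20)/2 × 0.5 = 15.7775
  [0.5→1.5]: (28.20+18.40)/2 × 1 = 23.3
  [1.5→2]: (18.40+14.86)/2 × 0.5 = 8.315
  [2→3.5]: (14.86+7.83)/2 × 1.5 = 17.0175
  [3.5→5.5]: (7.83+3.33)/2 × 2 = 11.16
  [5.5→6]: (3.33+2.69)/2 × 0.5 = 1.505
  Sum = 77.075 mcg/mL·h

AUC = 77.1 mcg/mL·h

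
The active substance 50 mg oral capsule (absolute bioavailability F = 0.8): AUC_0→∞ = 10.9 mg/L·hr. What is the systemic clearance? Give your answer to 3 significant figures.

CL = F × Dose / AUC_0→∞
   = 0.8 × 50 / 10.9 = 3.66972 L/hr

CL = 3.67 L/hr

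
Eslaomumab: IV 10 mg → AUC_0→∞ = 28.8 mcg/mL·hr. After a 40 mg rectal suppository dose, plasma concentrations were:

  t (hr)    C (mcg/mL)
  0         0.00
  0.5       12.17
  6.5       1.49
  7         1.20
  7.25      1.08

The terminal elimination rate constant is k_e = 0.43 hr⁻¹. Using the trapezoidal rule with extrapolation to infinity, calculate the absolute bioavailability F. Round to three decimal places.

Trapezoidal AUC_0→7.25 (rectal suppository):
  [0→0.5]: (0.00+12.17)/2 × 0.5 = 3.0425
  [0.5→6.5]: (12.17+1.49)/2 × 6 = 40.98
  [6.5→7]: (1.49+1.20)/2 × 0.5 = 0.6725
  [7→7.25]: (1.20+1.08)/2 × 0.25 = 0.285
  Sum = 44.98 mcg/mL·hr
Tail: C_last/k_e = 1.08/0.43 = 2.512
AUC_0→∞ (rectal suppository) = 44.98 + 2.512 = 47.492 mcg/mL·hr
F = (AUC_ev/D_ev)/(AUC_iv/D_iv) = (47.492/40)/(28.8/10) = 1.1873/2.88 = 0.4123

F = 0.412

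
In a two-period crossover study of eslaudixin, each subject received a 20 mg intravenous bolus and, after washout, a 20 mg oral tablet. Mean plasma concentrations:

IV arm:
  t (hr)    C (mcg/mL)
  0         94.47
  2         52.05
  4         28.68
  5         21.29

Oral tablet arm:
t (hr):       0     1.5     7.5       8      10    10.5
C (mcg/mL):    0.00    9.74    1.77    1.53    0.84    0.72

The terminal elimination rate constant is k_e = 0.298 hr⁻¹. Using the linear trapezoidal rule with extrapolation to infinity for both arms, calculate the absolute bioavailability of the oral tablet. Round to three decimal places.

F = 0.148

Trapezoidal AUC_0→5 (IV):
  [0→2]: (94.47+52.05)/2 × 2 = 146.52
  [2→4]: (52.05+28.68)/2 × 2 = 80.73
  [4→5]: (28.68+21.29)/2 × 1 = 24.985
  Sum = 252.235 mcg/mL·hr
IV tail: 21.29/0.298 = 71.443; AUC_iv,0→∞ = 252.235 + 71.443 = 323.678 mcg/mL·hr
Trapezoidal AUC_0→10.5 (oral tablet):
  [0→1.5]: (0.00+9.74)/2 × 1.5 = 7.305
  [1.5→7.5]: (9.74+1.77)/2 × 6 = 34.53
  [7.5→8]: (1.77+1.53)/2 × 0.5 = 0.825
  [8→10]: (1.53+0.84)/2 × 2 = 2.37
  [10→10.5]: (0.84+0.72)/2 × 0.5 = 0.39
  Sum = 45.42 mcg/mL·hr
oral tablet tail: 0.72/0.298 = 2.416; AUC_ev,0→∞ = 45.42 + 2.416 = 47.836 mcg/mL·hr
F = (AUC_ev/D_ev)/(AUC_iv/D_iv) = (47.836/20)/(323.678/20) = 2.3918/16.1839 = 0.1478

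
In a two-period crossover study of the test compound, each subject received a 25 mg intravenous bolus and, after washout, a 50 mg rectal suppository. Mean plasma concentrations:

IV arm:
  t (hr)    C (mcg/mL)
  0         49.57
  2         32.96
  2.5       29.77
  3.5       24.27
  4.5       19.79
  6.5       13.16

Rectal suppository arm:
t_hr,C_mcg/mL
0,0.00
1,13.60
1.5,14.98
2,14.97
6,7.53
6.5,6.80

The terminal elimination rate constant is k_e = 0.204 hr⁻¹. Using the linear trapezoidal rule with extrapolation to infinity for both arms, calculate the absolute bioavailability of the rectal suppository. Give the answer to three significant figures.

Trapezoidal AUC_0→6.5 (IV):
  [0→2]: (49.57+32.96)/2 × 2 = 82.53
  [2→2.5]: (32.96+29.77)/2 × 0.5 = 15.6825
  [2.5→3.5]: (29.77+24.27)/2 × 1 = 27.02
  [3.5→4.5]: (24.27+19.79)/2 × 1 = 22.03
  [4.5→6.5]: (19.79+13.16)/2 × 2 = 32.95
  Sum = 180.2125 mcg/mL·hr
IV tail: 13.16/0.204 = 64.510; AUC_iv,0→∞ = 180.2125 + 64.510 = 244.7225 mcg/mL·hr
Trapezoidal AUC_0→6.5 (rectal suppository):
  [0→1]: (0.00+13.60)/2 × 1 = 6.8
  [1→1.5]: (13.60+14.98)/2 × 0.5 = 7.145
  [1.5→2]: (14.98+14.97)/2 × 0.5 = 7.4875
  [2→6]: (14.97+7.53)/2 × 4 = 45.0
  [6→6.5]: (7.53+6.80)/2 × 0.5 = 3.5825
  Sum = 70.015 mcg/mL·hr
rectal suppository tail: 6.80/0.204 = 33.333; AUC_ev,0→∞ = 70.015 + 33.333 = 103.348 mcg/mL·hr
F = (AUC_ev/D_ev)/(AUC_iv/D_iv) = (103.348/50)/(244.7225/25) = 2.06696/9.7889 = 0.2112

F = 0.211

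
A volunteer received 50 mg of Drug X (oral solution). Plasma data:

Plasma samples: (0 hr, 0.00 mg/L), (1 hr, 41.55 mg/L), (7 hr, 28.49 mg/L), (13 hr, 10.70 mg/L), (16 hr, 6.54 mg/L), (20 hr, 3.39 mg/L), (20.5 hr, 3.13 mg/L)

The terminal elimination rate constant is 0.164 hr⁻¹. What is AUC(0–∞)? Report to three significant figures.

AUC = 415 mg/L·hr

Trapezoidal AUC_0→20.5:
  [0→1]: (0.00+41.55)/2 × 1 = 20.775
  [1→7]: (41.55+28.49)/2 × 6 = 210.12
  [7→13]: (28.49+10.70)/2 × 6 = 117.57
  [13→16]: (10.70+6.54)/2 × 3 = 25.86
  [16→20]: (6.54+3.39)/2 × 4 = 19.86
  [20→20.5]: (3.39+3.13)/2 × 0.5 = 1.63
  Sum = 395.815 mg/L·hr
Extrapolated tail: C_last / k_e = 3.13 / 0.164 = 19.085
AUC_0→∞ = 395.815 + 19.085 = 414.9 mg/L·hr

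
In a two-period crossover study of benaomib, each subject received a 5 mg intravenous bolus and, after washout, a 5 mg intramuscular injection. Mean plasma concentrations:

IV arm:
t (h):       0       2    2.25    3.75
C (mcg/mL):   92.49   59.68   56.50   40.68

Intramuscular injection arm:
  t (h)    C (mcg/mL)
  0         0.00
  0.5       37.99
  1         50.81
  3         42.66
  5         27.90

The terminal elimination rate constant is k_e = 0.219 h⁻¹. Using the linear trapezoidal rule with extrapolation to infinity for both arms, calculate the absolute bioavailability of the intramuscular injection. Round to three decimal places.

Trapezoidal AUC_0→3.75 (IV):
  [0→2]: (92.49+59.68)/2 × 2 = 152.17
  [2→2.25]: (59.68+56.50)/2 × 0.25 = 14.5225
  [2.25→3.75]: (56.50+40.68)/2 × 1.5 = 72.885
  Sum = 239.5775 mcg/mL·h
IV tail: 40.68/0.219 = 185.753; AUC_iv,0→∞ = 239.5775 + 185.753 = 425.3305 mcg/mL·h
Trapezoidal AUC_0→5 (intramuscular injection):
  [0→0.5]: (0.00+37.99)/2 × 0.5 = 9.4975
  [0.5→1]: (37.99+50.81)/2 × 0.5 = 22.2
  [1→3]: (50.81+42.66)/2 × 2 = 93.47
  [3→5]: (42.66+27.90)/2 × 2 = 70.56
  Sum = 195.7275 mcg/mL·h
intramuscular injection tail: 27.90/0.219 = 127.397; AUC_ev,0→∞ = 195.7275 + 127.397 = 323.1245 mcg/mL·h
F = (AUC_ev/D_ev)/(AUC_iv/D_iv) = (323.1245/5)/(425.3305/5) = 64.6249/85.0661 = 0.7597

F = 0.760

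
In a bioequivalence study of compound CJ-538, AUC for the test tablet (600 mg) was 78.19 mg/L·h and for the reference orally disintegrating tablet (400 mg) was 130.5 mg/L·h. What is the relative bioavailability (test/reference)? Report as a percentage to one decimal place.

F_rel = (AUC_test/D_test) / (AUC_ref/D_ref)
      = (78.19/600) / (130.5/400)
      = 0.130317 / 0.32625 = 0.3994 = 39.94%

F_rel = 39.9%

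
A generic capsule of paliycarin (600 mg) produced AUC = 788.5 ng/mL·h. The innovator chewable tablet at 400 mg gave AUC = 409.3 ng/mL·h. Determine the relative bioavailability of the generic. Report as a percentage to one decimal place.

F_rel = 128.4%

F_rel = (AUC_test/D_test) / (AUC_ref/D_ref)
      = (788.5/600) / (409.3/400)
      = 1.31417 / 1.02325 = 1.2843 = 128.43%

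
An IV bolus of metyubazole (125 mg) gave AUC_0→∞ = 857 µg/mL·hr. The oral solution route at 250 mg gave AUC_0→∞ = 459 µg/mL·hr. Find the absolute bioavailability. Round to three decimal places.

F = (AUC_ev / D_ev) / (AUC_iv / D_iv)
  = (459/250) / (857/125)
  = 1.836 / 6.856 = 0.2678

F = 0.268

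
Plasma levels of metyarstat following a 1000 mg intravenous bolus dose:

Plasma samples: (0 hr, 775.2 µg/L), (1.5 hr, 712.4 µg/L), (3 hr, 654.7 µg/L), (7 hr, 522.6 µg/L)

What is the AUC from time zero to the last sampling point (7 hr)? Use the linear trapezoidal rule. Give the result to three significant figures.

Trapezoidal AUC_0→7:
  [0→1.5]: (775.2+712.4)/2 × 1.5 = 1115.7
  [1.5→3]: (712.4+654.7)/2 × 1.5 = 1025.325
  [3→7]: (654.7+522.6)/2 × 4 = 2354.6
  Sum = 4495.625 µg/L·hr

AUC = 4500 µg/L·hr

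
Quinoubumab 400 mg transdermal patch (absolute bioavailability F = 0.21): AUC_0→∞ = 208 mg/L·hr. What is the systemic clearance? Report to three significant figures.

CL = F × Dose / AUC_0→∞
   = 0.21 × 400 / 208 = 0.403846 L/hr

CL = 0.404 L/hr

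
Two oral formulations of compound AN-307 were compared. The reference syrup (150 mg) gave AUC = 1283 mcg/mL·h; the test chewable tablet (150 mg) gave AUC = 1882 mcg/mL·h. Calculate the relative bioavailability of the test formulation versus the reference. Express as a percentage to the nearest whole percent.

F_rel = 147%

F_rel = (AUC_test/D_test) / (AUC_ref/D_ref)
      = (1882/150) / (1283/150)
      = 12.5467 / 8.55333 = 1.4669 = 146.69%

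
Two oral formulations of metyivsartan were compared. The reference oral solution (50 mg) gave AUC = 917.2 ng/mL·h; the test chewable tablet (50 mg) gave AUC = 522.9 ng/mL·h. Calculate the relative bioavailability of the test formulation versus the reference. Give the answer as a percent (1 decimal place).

F_rel = (AUC_test/D_test) / (AUC_ref/D_ref)
      = (522.9/50) / (917.2/50)
      = 10.458 / 18.344 = 0.5701 = 57.01%

F_rel = 57.0%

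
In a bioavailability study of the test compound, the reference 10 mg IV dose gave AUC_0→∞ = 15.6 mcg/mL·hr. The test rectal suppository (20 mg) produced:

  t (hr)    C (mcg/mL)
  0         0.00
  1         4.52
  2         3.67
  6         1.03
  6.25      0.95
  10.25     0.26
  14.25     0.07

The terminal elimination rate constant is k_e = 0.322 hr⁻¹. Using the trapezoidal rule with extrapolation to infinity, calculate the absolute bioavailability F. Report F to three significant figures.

Trapezoidal AUC_0→14.25 (rectal suppository):
  [0→1]: (0.00+4.52)/2 × 1 = 2.26
  [1→2]: (4.52+3.67)/2 × 1 = 4.095
  [2→6]: (3.67+1.03)/2 × 4 = 9.4
  [6→6.25]: (1.03+0.95)/2 × 0.25 = 0.2475
  [6.25→10.25]: (0.95+0.26)/2 × 4 = 2.42
  [10.25→14.25]: (0.26+0.07)/2 × 4 = 0.66
  Sum = 19.0825 mcg/mL·hr
Tail: C_last/k_e = 0.07/0.322 = 0.217
AUC_0→∞ (rectal suppository) = 19.0825 + 0.217 = 19.2995 mcg/mL·hr
F = (AUC_ev/D_ev)/(AUC_iv/D_iv) = (19.2995/20)/(15.6/10) = 0.964975/1.56 = 0.6186

F = 0.619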